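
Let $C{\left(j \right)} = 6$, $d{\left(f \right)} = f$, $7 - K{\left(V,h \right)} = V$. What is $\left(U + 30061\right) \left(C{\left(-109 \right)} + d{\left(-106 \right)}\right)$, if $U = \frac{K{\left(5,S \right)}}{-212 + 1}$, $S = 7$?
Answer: $- \frac{634286900}{211} \approx -3.0061 \cdot 10^{6}$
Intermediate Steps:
$K{\left(V,h \right)} = 7 - V$
$U = - \frac{2}{211}$ ($U = \frac{7 - 5}{-212 + 1} = \frac{7 - 5}{-211} = 2 \left(- \frac{1}{211}\right) = - \frac{2}{211} \approx -0.0094787$)
$\left(U + 30061\right) \left(C{\left(-109 \right)} + d{\left(-106 \right)}\right) = \left(- \frac{2}{211} + 30061\right) \left(6 - 106\right) = \frac{6342869}{211} \left(-100\right) = - \frac{634286900}{211}$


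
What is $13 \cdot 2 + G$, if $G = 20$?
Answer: $46$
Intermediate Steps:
$13 \cdot 2 + G = 13 \cdot 2 + 20 = 26 + 20 = 46$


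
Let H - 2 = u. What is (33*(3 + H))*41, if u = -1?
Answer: 5412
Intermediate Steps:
H = 1 (H = 2 - 1 = 1)
(33*(3 + H))*41 = (33*(3 + 1))*41 = (33*4)*41 = 132*41 = 5412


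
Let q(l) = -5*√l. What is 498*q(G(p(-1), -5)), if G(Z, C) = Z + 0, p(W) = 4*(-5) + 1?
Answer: -2490*I*√19 ≈ -10854.0*I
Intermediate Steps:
p(W) = -19 (p(W) = -20 + 1 = -19)
G(Z, C) = Z
498*q(G(p(-1), -5)) = 498*(-5*I*√19) = -2490*I*√19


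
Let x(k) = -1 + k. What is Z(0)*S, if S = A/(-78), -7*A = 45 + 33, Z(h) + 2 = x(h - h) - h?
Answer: -3/7 ≈ -0.42857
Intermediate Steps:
Z(h) = -3 - h (Z(h) = -2 + ((-1 + (h - h)) - h) = -2 + ((-1 + 0) - h) = -2 + (-1 - h) = -3 - h)
A = -78/7 (A = -(45 + 33)/7 = -⅐*78 = -78/7 ≈ -11.143)
S = ⅐ (S = -78/7/(-78) = -78/7*(-1/78) = ⅐ ≈ 0.14286)
Z(0)*S = (-3 - 1*0)*(⅐) = (-3 + 0)*(⅐) = -3*⅐ = -3/7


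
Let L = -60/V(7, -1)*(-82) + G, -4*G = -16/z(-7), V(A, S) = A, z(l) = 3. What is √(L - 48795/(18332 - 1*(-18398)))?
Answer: √16726708956594/154266 ≈ 26.512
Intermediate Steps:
G = 4/3 (G = -(-4)/3 = -¼*(-16/3) = 4/3 ≈ 1.3333)
L = 14788/21 (L = -60/7*(-82) + 4/3 = 4920/7 + 4/3 = 14788/21 ≈ 704.19)
√(L - 48795/(18332 - 1*(-18398))) = √(14788/21 - 48795/(18332 - 1*(-18398))) = √(14788/21 - 48795/(18332 + 18398)) = √(14788/21 - 48795/36730) = √(14788/21 - 48795*1/36730) = √(14788/21 - 9759/7346) = √(108427709/154266) = √16726708956594/154266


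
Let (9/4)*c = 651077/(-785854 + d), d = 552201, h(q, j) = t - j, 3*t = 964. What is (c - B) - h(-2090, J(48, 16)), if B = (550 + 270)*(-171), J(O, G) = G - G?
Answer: 42026726308/300411 ≈ 1.3990e+5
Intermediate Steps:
t = 964/3 (t = (⅓)*964 = 964/3 ≈ 321.33)
J(O, G) = 0
h(q, j) = 964/3 - j
B = -140220 (B = 820*(-171) = -140220)
c = -372044/300411 (c = 4*(651077/(-785854 + 552201))/9 = 4*(651077/(-233653))/9 = 4*(651077*(-1/233653))/9 = (4/9)*(-93011/33379) = -372044/300411 ≈ -1.2384)
(c - B) - h(-2090, J(48, 16)) = (-372044/300411 - 1*(-140220)) - (964/3 - 1*0) = (-372044/300411 + 140220) - (964/3 + 0) = 42123258376/300411 - 1*964/3 = 42123258376/300411 - 964/3 = 42026726308/300411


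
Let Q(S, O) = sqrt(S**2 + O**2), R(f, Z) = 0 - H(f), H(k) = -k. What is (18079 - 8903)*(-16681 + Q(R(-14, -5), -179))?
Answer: -153064856 + 9176*sqrt(32237) ≈ -1.5142e+8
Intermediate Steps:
R(f, Z) = f (R(f, Z) = 0 - (-1)*f = 0 + f = f)
Q(S, O) = sqrt(O**2 + S**2)
(18079 - 8903)*(-16681 + Q(R(-14, -5), -179)) = (18079 - 8903)*(-16681 + sqrt((-179)**2 + (-14)**2)) = 9176*(-16681 + sqrt(32041 + 196)) = 9176*(-16681 + sqrt(32237)) = -153064856 + 9176*sqrt(32237)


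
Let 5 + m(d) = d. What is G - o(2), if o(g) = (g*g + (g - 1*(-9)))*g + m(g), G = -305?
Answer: -332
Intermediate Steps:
m(d) = -5 + d
o(g) = -5 + g + g*(9 + g + g²) (o(g) = (g*g + (g - 1*(-9)))*g + (-5 + g) = (g² + (g + 9))*g + (-5 + g) = (g² + (9 + g))*g + (-5 + g) = (9 + g + g²)*g + (-5 + g) = g*(9 + g + g²) + (-5 + g) = -5 + g + g*(9 + g + g²))
G - o(2) = -305 - (-5 + 2² + 2³ + 10*2) = -305 - (-5 + 4 + 8 + 20) = -305 - 1*27 = -305 - 27 = -332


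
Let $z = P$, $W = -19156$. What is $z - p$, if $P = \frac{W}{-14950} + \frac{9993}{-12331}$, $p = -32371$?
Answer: $\frac{2983815246118}{92174225} \approx 32371.0$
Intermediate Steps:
$P = \frac{43408643}{92174225}$ ($P = - \frac{19156}{-14950} + \frac{9993}{-12331} = \left(-19156\right) \left(- \frac{1}{14950}\right) + 9993 \left(- \frac{1}{12331}\right) = \frac{9578}{7475} - \frac{9993}{12331} = \frac{43408643}{92174225} \approx 0.47094$)
$z = \frac{43408643}{92174225} \approx 0.47094$
$z - p = \frac{43408643}{92174225} - -32371 = \frac{43408643}{92174225} + 32371 = \frac{2983815246118}{92174225}$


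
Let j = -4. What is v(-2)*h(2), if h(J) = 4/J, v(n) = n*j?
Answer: 16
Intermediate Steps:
v(n) = -4*n (v(n) = n*(-4) = -4*n)
v(-2)*h(2) = (-4*(-2))*(4/2) = 8*(4*(1/2)) = 8*2 = 16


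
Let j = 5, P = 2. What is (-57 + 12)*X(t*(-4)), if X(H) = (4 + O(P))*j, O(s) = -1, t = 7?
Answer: -675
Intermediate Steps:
X(H) = 15 (X(H) = (4 - 1)*5 = 3*5 = 15)
(-57 + 12)*X(t*(-4)) = (-57 + 12)*15 = -45*15 = -675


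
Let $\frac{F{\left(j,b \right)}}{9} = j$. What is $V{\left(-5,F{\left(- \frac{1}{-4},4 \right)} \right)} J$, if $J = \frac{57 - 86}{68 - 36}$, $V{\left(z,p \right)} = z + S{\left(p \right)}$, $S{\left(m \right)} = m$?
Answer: $\frac{319}{128} \approx 2.4922$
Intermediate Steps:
$F{\left(j,b \right)} = 9 j$
$V{\left(z,p \right)} = p + z$ ($V{\left(z,p \right)} = z + p = p + z$)
$J = - \frac{29}{32} \approx -0.90625$
$V{\left(-5,F{\left(- \frac{1}{-4},4 \right)} \right)} J = \left(9 \left(- \frac{1}{-4}\right) - 5\right) \left(- \frac{29}{32}\right) = \left(9 \left(\left(-1\right) \left(- \frac{1}{4}\right)\right) - 5\right) \left(- \frac{29}{32}\right) = \left(9 \cdot \frac{1}{4} - 5\right) \left(- \frac{29}{32}\right) = \left(\frac{9}{4} - 5\right) \left(- \frac{29}{32}\right) = \left(- \frac{11}{4}\right) \left(- \frac{29}{32}\right) = \frac{319}{128}$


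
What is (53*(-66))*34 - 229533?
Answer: -348465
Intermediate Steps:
(53*(-66))*34 - 229533 = -3498*34 - 229533 = -118932 - 229533 = -348465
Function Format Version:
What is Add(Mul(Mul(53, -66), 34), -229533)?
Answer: -348465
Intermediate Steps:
Add(Mul(Mul(53, -66), 34), -229533) = Add(Mul(-3498, 34), -229533) = Add(-118932, -229533) = -348465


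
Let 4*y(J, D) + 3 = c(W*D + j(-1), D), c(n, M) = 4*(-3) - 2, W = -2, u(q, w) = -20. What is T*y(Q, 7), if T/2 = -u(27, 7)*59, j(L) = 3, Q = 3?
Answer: -10030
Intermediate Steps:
c(n, M) = -14 (c(n, M) = -12 - 2 = -14)
y(J, D) = -17/4 (y(J, D) = -3/4 + (1/4)*(-14) = -3/4 - 7/2 = -17/4)
T = 2360 (T = 2*(-1*(-20)*59) = 2*(20*59) = 2*1180 = 2360)
T*y(Q, 7) = 2360*(-17/4) = -10030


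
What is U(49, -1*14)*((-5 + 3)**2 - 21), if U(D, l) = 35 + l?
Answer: -357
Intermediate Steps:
U(49, -1*14)*((-5 + 3)**2 - 21) = (35 - 1*14)*((-5 + 3)**2 - 21) = (35 - 14)*((-2)**2 - 21) = 21*(4 - 21) = 21*(-17) = -357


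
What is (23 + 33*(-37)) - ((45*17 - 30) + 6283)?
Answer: -8216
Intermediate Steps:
(23 + 33*(-37)) - ((45*17 - 30) + 6283) = (23 - 1221) - ((765 - 30) + 6283) = -1198 - (735 + 6283) = -1198 - 1*7018 = -1198 - 7018 = -8216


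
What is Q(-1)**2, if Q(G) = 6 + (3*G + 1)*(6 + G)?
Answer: 16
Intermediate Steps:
Q(G) = 6 + (1 + 3*G)*(6 + G)
Q(-1)**2 = (12 + 3*(-1)**2 + 19*(-1))**2 = (12 + 3*1 - 19)**2 = (12 + 3 - 19)**2 = (-4)**2 = 16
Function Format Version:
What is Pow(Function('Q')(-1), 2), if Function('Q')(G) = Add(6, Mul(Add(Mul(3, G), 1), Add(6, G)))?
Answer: 16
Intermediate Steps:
Function('Q')(G) = Add(6, Mul(Add(1, Mul(3, G)), Add(6, G)))
Pow(Function('Q')(-1), 2) = Pow(Add(12, Mul(3, Pow(-1, 2)), Mul(19, -1)), 2) = Pow(Add(12, Mul(3, 1), -19), 2) = Pow(Add(12, 3, -19), 2) = Pow(-4, 2) = 16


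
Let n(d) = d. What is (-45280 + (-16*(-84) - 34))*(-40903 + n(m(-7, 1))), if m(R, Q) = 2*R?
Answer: 1799120490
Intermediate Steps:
(-45280 + (-16*(-84) - 34))*(-40903 + n(m(-7, 1))) = (-45280 + (-16*(-84) - 34))*(-40903 + 2*(-7)) = (-45280 + (1344 - 34))*(-40903 - 14) = (-45280 + 1310)*(-40917) = -43970*(-40917) = 1799120490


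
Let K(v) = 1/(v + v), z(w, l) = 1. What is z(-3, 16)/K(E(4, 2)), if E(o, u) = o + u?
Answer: 12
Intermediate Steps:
K(v) = 1/(2*v)
z(-3, 16)/K(E(4, 2)) = 1/(1/(2*(4 + 2))) = 1/((½)/6) = 1/((½)*(⅙)) = 1/(1/12) = 1*12 = 12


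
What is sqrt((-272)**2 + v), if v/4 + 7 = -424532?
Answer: 2*I*sqrt(406043) ≈ 1274.4*I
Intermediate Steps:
v = -1698156 (v = -28 + 4*(-424532) = -28 - 1698128 = -1698156)
sqrt((-272)**2 + v) = sqrt((-272)**2 - 1698156) = sqrt(73984 - 1698156) = sqrt(-1624172) = 2*I*sqrt(406043)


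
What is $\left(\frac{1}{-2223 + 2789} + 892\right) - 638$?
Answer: $\frac{143765}{566} \approx 254.0$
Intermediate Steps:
$\left(\frac{1}{-2223 + 2789} + 892\right) - 638 = \left(\frac{1}{566} + 892\right) - 638 = \frac{504873}{566} - 638 = \frac{143765}{566}$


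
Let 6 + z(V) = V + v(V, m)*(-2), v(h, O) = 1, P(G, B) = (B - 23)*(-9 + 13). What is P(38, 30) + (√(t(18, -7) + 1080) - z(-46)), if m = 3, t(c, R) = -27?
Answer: 82 + 9*√13 ≈ 114.45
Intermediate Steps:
P(G, B) = -92 + 4*B (P(G, B) = (-23 + B)*4 = -92 + 4*B)
z(V) = -8 + V (z(V) = -6 + (V + 1*(-2)) = -6 + (V - 2) = -6 + (-2 + V) = -8 + V)
P(38, 30) + (√(t(18, -7) + 1080) - z(-46)) = (-92 + 4*30) + (√(-27 + 1080) - (-8 - 46)) = (-92 + 120) + (√1053 - 1*(-54)) = 28 + (9*√13 + 54) = 28 + (54 + 9*√13) = 82 + 9*√13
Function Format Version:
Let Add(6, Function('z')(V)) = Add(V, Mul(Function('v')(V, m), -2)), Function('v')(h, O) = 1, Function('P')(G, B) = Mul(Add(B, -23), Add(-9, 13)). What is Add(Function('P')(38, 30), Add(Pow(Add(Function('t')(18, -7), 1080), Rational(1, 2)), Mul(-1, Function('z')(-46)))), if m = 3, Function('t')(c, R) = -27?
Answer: Add(82, Mul(9, Pow(13, Rational(1, 2)))) ≈ 114.45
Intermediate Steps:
Function('P')(G, B) = Add(-92, Mul(4, B)) (Function('P')(G, B) = Mul(Add(-23, B), 4) = Add(-92, Mul(4, B)))
Function('z')(V) = Add(-8, V) (Function('z')(V) = Add(-6, Add(V, Mul(1, -2))) = Add(-6, Add(V, -2)) = Add(-6, Add(-2, V)) = Add(-8, V))
Add(Function('P')(38, 30), Add(Pow(Add(Function('t')(18, -7), 1080), Rational(1, 2)), Mul(-1, Function('z')(-46)))) = Add(Add(-92, Mul(4, 30)), Add(Pow(Add(-27, 1080), Rational(1, 2)), Mul(-1, Add(-8, -46)))) = Add(Add(-92, 120), Add(Pow(1053, Rational(1, 2)), Mul(-1, -54))) = Add(28, Add(Mul(9, Pow(13, Rational(1, 2))), 54)) = Add(28, Add(54, Mul(9, Pow(13, Rational(1, 2))))) = Add(82, Mul(9, Pow(13, Rational(1, 2))))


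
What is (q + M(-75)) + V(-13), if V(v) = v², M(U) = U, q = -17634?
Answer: -17540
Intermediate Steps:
(q + M(-75)) + V(-13) = (-17634 - 75) + (-13)² = -17709 + 169 = -17540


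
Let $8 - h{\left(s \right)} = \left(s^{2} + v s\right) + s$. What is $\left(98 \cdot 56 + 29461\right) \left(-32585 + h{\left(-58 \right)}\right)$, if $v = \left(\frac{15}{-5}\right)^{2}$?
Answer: $-1235831589$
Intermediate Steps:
$v = 9$ ($v = \left(15 \left(- \frac{1}{5}\right)\right)^{2} = \left(-3\right)^{2} = 9$)
$h{\left(s \right)} = 8 - s^{2} - 10 s$ ($h{\left(s \right)} = 8 - \left(\left(s^{2} + 9 s\right) + s\right) = 8 - \left(s^{2} + 10 s\right) = 8 - s^{2} - 10 s$)
$\left(98 \cdot 56 + 29461\right) \left(-32585 + h{\left(-58 \right)}\right) = \left(98 \cdot 56 + 29461\right) \left(-32585 - 2776\right) = \left(5488 + 29461\right) \left(-32585 + \left(8 - 3364 + 580\right)\right) = 34949 \left(-32585 + \left(8 - 3364 + 580\right)\right) = 34949 \left(-32585 - 2776\right) = 34949 \left(-35361\right) = -1235831589$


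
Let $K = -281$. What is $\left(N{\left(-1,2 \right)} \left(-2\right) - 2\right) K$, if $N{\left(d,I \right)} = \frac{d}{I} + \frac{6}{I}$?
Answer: $1967$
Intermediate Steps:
$N{\left(d,I \right)} = \frac{6}{I} + \frac{d}{I}$
$\left(N{\left(-1,2 \right)} \left(-2\right) - 2\right) K = \left(\frac{6 - 1}{2} \left(-2\right) - 2\right) \left(-281\right) = \left(\frac{1}{2} \cdot 5 \left(-2\right) - 2\right) \left(-281\right) = \left(\frac{5}{2} \left(-2\right) - 2\right) \left(-281\right) = \left(-5 - 2\right) \left(-281\right) = \left(-7\right) \left(-281\right) = 1967$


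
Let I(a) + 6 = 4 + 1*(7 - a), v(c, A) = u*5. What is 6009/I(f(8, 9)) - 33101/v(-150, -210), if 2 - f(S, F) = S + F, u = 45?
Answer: 138001/900 ≈ 153.33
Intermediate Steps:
v(c, A) = 225 (v(c, A) = 45*5 = 225)
f(S, F) = 2 - F - S (f(S, F) = 2 - (S + F) = 2 - (F + S) = 2 + (-F - S) = 2 - F - S)
I(a) = 5 - a (I(a) = -6 + (4 + 1*(7 - a)) = -6 + (4 + (7 - a)) = -6 + (11 - a) = 5 - a)
6009/I(f(8, 9)) - 33101/v(-150, -210) = 6009/(5 - (2 - 1*9 - 1*8)) - 33101/225 = 6009/(5 - (2 - 9 - 8)) - 33101*1/225 = 6009/(5 - 1*(-15)) - 33101/225 = 6009/(5 + 15) - 33101/225 = 6009/20 - 33101/225 = 138001/900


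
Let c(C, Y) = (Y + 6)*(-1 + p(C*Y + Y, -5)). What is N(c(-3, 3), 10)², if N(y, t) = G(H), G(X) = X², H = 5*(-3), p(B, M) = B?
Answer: 50625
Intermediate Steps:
c(C, Y) = (6 + Y)*(-1 + Y + C*Y) (c(C, Y) = (Y + 6)*(-1 + (C*Y + Y)) = (6 + Y)*(-1 + (Y + C*Y)) = (6 + Y)*(-1 + Y + C*Y))
H = -15
N(y, t) = 225 (N(y, t) = (-15)² = 225)
N(c(-3, 3), 10)² = 225² = 50625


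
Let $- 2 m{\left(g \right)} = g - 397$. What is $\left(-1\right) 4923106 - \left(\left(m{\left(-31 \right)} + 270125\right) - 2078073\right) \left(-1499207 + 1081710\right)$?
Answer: $-754728444904$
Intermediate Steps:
$m{\left(g \right)} = \frac{397}{2} - \frac{g}{2}$ ($m{\left(g \right)} = - \frac{g - 397}{2} = - \frac{-397 + g}{2} = \frac{397}{2} - \frac{g}{2}$)
$\left(-1\right) 4923106 - \left(\left(m{\left(-31 \right)} + 270125\right) - 2078073\right) \left(-1499207 + 1081710\right) = \left(-1\right) 4923106 - \left(\left(\left(\frac{397}{2} - - \frac{31}{2}\right) + 270125\right) - 2078073\right) \left(-1499207 + 1081710\right) = -4923106 - \left(\left(\left(\frac{397}{2} + \frac{31}{2}\right) + 270125\right) - 2078073\right) \left(-417497\right) = -4923106 - \left(\left(214 + 270125\right) - 2078073\right) \left(-417497\right) = -4923106 - \left(270339 - 2078073\right) \left(-417497\right) = -4923106 - \left(-1807734\right) \left(-417497\right) = -4923106 - 754723521798 = -754728444904$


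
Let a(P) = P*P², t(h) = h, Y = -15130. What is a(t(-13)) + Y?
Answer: -17327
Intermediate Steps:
a(P) = P³
a(t(-13)) + Y = (-13)³ - 15130 = -2197 - 15130 = -17327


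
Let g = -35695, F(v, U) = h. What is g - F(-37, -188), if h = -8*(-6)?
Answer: -35743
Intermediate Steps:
h = 48
F(v, U) = 48
g - F(-37, -188) = -35695 - 1*48 = -35695 - 48 = -35743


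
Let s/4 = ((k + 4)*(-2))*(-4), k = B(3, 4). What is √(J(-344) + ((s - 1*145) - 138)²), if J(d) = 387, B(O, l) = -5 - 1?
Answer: 2*√30199 ≈ 347.56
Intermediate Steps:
B(O, l) = -6
k = -6
s = -64 (s = 4*(((-6 + 4)*(-2))*(-4)) = 4*(-2*(-2)*(-4)) = 4*(4*(-4)) = 4*(-16) = -64)
√(J(-344) + ((s - 1*145) - 138)²) = √(387 + ((-64 - 1*145) - 138)²) = √(387 + ((-64 - 145) - 138)²) = √(387 + (-209 - 138)²) = √(387 + (-347)²) = √(387 + 120409) = √120796 = 2*√30199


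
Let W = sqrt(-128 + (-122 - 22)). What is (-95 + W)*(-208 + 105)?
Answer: 9785 - 412*I*sqrt(17) ≈ 9785.0 - 1698.7*I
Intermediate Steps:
W = 4*I*sqrt(17) (W = sqrt(-128 - 144) = sqrt(-272) = 4*I*sqrt(17) ≈ 16.492*I)
(-95 + W)*(-208 + 105) = (-95 + 4*I*sqrt(17))*(-208 + 105) = (-95 + 4*I*sqrt(17))*(-103) = 9785 - 412*I*sqrt(17)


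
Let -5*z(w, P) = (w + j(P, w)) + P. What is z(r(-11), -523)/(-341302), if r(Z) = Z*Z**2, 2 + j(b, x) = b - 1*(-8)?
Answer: -2371/1706510 ≈ -0.0013894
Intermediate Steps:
j(b, x) = 6 + b (j(b, x) = -2 + (b - 1*(-8)) = -2 + (b + 8) = -2 + (8 + b) = 6 + b)
r(Z) = Z**3
z(w, P) = -6/5 - 2*P/5 - w/5 (z(w, P) = -((w + (6 + P)) + P)/5 = -((6 + P + w) + P)/5 = -(6 + w + 2*P)/5 = -6/5 - 2*P/5 - w/5)
z(r(-11), -523)/(-341302) = (-6/5 - 2/5*(-523) - 1/5*(-11)**3)/(-341302) = (-6/5 + 1046/5 - 1/5*(-1331))*(-1/341302) = (-6/5 + 1046/5 + 1331/5)*(-1/341302) = (2371/5)*(-1/341302) = -2371/1706510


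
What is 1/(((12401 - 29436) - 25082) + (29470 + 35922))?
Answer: 1/23275 ≈ 4.2965e-5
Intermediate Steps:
1/(((12401 - 29436) - 25082) + (29470 + 35922)) = 1/((-17035 - 25082) + 65392) = 1/(-42117 + 65392) = 1/23275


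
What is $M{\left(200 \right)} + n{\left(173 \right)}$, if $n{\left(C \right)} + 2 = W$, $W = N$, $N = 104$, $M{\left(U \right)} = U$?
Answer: $302$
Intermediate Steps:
$W = 104$
$n{\left(C \right)} = 102$ ($n{\left(C \right)} = -2 + 104 = 102$)
$M{\left(200 \right)} + n{\left(173 \right)} = 200 + 102 = 302$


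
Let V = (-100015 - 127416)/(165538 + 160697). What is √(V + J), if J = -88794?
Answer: I*√9450355260280935/326235 ≈ 297.98*I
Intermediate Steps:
V = -227431/326235 ≈ -0.69714
√(V + J) = √(-227431/326235 - 88794) = √(-28967938021/326235) = I*√9450355260280935/326235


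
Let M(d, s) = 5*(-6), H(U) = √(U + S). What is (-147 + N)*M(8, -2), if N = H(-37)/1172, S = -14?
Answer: 4410 - 15*I*√51/586 ≈ 4410.0 - 0.1828*I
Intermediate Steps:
H(U) = √(-14 + U) (H(U) = √(U - 14) = √(-14 + U))
M(d, s) = -30
N = I*√51/1172 (N = √(-14 - 37)/1172 = √(-51)*(1/1172) = (I*√51)*(1/1172) = I*√51/1172 ≈ 0.0060934*I)
(-147 + N)*M(8, -2) = (-147 + I*√51/1172)*(-30) = 4410 - 15*I*√51/586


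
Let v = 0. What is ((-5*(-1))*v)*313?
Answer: 0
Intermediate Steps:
((-5*(-1))*v)*313 = (-5*(-1)*0)*313 = (5*0)*313 = 0*313 = 0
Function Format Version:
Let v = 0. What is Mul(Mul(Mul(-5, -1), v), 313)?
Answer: 0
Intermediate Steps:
Mul(Mul(Mul(-5, -1), v), 313) = Mul(Mul(Mul(-5, -1), 0), 313) = Mul(Mul(5, 0), 313) = Mul(0, 313) = 0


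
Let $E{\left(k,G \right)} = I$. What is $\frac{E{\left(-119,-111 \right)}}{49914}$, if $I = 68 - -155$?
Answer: $\frac{223}{49914} \approx 0.0044677$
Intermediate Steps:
$I = 223$ ($I = 68 + 155 = 223$)
$E{\left(k,G \right)} = 223$
$\frac{E{\left(-119,-111 \right)}}{49914} = \frac{223}{49914}$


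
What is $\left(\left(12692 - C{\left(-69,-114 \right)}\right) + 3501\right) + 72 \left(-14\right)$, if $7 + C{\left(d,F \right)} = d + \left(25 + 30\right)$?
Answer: $15206$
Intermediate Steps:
$C{\left(d,F \right)} = 48 + d$ ($C{\left(d,F \right)} = -7 + \left(d + \left(25 + 30\right)\right) = -7 + \left(d + 55\right) = -7 + \left(55 + d\right) = 48 + d$)
$\left(\left(12692 - C{\left(-69,-114 \right)}\right) + 3501\right) + 72 \left(-14\right) = \left(\left(12692 - \left(48 - 69\right)\right) + 3501\right) + 72 \left(-14\right) = \left(\left(12692 - -21\right) + 3501\right) - 1008 = \left(\left(12692 + 21\right) + 3501\right) - 1008 = \left(12713 + 3501\right) - 1008 = 16214 - 1008 = 15206$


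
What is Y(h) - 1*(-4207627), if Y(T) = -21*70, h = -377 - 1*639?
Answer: 4206157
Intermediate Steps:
h = -1016 (h = -377 - 639 = -1016)
Y(T) = -1470
Y(h) - 1*(-4207627) = -1470 - 1*(-4207627) = -1470 + 4207627 = 4206157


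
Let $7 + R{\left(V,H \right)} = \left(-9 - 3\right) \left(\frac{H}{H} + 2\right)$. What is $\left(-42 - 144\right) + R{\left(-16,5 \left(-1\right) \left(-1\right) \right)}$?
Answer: $-229$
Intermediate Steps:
$R{\left(V,H \right)} = -43$ ($R{\left(V,H \right)} = -7 + \left(-9 - 3\right) \left(\frac{H}{H} + 2\right) = -7 - 12 \left(1 + 2\right) = -7 - 36 = -43$)
$\left(-42 - 144\right) + R{\left(-16,5 \left(-1\right) \left(-1\right) \right)} = \left(-42 - 144\right) - 43 = -186 - 43 = -229$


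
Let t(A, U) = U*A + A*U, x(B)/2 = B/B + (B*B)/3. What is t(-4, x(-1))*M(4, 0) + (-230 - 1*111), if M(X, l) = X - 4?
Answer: -341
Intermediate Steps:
M(X, l) = -4 + X
x(B) = 2 + 2*B²/3 (x(B) = 2*(B/B + (B*B)/3) = 2*(1 + B²*(⅓)) = 2*(1 + B²/3) = 2 + 2*B²/3)
t(A, U) = 2*A*U (t(A, U) = A*U + A*U = 2*A*U)
t(-4, x(-1))*M(4, 0) + (-230 - 1*111) = (2*(-4)*(2 + (⅔)*(-1)²))*(-4 + 4) + (-230 - 1*111) = (2*(-4)*(2 + (⅔)*1))*0 + (-230 - 111) = (2*(-4)*(2 + ⅔))*0 - 341 = (2*(-4)*(8/3))*0 - 341 = -64/3*0 - 341 = 0 - 341 = -341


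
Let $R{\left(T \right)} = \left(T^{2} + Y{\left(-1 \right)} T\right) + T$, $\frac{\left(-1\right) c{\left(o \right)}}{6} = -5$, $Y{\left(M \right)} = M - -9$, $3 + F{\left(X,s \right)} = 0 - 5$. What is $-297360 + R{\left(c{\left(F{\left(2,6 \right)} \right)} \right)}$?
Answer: $-296190$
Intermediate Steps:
$F{\left(X,s \right)} = -8$ ($F{\left(X,s \right)} = -3 + \left(0 - 5\right) = -3 - 5 = -8$)
$Y{\left(M \right)} = 9 + M$ ($Y{\left(M \right)} = M + 9 = 9 + M$)
$c{\left(o \right)} = 30$ ($c{\left(o \right)} = \left(-6\right) \left(-5\right) = 30$)
$R{\left(T \right)} = T^{2} + 9 T$ ($R{\left(T \right)} = \left(T^{2} + \left(9 - 1\right) T\right) + T = \left(T^{2} + 8 T\right) + T = T^{2} + 9 T$)
$-297360 + R{\left(c{\left(F{\left(2,6 \right)} \right)} \right)} = -297360 + 30 \left(9 + 30\right) = -297360 + 30 \cdot 39 = -297360 + 1170 = -296190$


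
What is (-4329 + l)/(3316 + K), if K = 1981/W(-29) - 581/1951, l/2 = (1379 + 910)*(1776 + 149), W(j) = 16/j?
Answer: -91653516112/2860013 ≈ -32047.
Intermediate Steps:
l = 8812650 (l = 2*((1379 + 910)*(1776 + 149)) = 2*(2289*1925) = 2*4406325 = 8812650)
K = -112092295/31216 (K = 1981/((16/(-29))) - 581/1951 = 1981/((16*(-1/29))) - 581*1/1951 = 1981/(-16/29) - 581/1951 = 1981*(-29/16) - 581/1951 = -57449/16 - 581/1951 = -112092295/31216 ≈ -3590.9)
(-4329 + l)/(3316 + K) = (-4329 + 8812650)/(3316 - 112092295/31216) = 8808321/(-8580039/31216) = 8808321*(-31216/8580039) = -91653516112/2860013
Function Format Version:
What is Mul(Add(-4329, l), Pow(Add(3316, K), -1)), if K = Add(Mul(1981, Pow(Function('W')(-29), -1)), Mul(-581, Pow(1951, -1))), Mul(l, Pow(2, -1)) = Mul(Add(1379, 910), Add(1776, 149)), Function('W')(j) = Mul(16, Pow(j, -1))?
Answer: Rational(-91653516112, 2860013) ≈ -32047.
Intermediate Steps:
l = 8812650 (l = Mul(2, Mul(Add(1379, 910), Add(1776, 149))) = Mul(2, Mul(2289, 1925)) = Mul(2, 4406325) = 8812650)
K = Rational(-112092295, 31216) (K = Add(Mul(1981, Pow(Mul(16, Pow(-29, -1)), -1)), Mul(-581, Pow(1951, -1))) = Add(Mul(1981, Pow(Mul(16, Rational(-1, 29)), -1)), Mul(-581, Rational(1, 1951))) = Add(Mul(1981, Pow(Rational(-16, 29), -1)), Rational(-581, 1951)) = Add(Mul(1981, Rational(-29, 16)), Rational(-581, 1951)) = Add(Rational(-57449, 16), Rational(-581, 1951)) = Rational(-112092295, 31216) ≈ -3590.9)
Mul(Add(-4329, l), Pow(Add(3316, K), -1)) = Mul(Add(-4329, 8812650), Pow(Add(3316, Rational(-112092295, 31216)), -1)) = Mul(8808321, Pow(Rational(-8580039, 31216), -1)) = Mul(8808321, Rational(-31216, 8580039)) = Rational(-91653516112, 2860013)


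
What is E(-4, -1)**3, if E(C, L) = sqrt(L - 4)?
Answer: -5*I*sqrt(5) ≈ -11.18*I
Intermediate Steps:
E(C, L) = sqrt(-4 + L)
E(-4, -1)**3 = (sqrt(-4 - 1))**3 = (sqrt(-5))**3 = (I*sqrt(5))**3 = -5*I*sqrt(5)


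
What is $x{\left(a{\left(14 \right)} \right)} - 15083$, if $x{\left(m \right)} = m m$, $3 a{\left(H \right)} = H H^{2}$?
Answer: $\frac{7393789}{9} \approx 8.2153 \cdot 10^{5}$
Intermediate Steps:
$a{\left(H \right)} = \frac{H^{3}}{3}$ ($a{\left(H \right)} = \frac{H H^{2}}{3} = \frac{H^{3}}{3}$)
$x{\left(m \right)} = m^{2}$
$x{\left(a{\left(14 \right)} \right)} - 15083 = \left(\frac{14^{3}}{3}\right)^{2} - 15083 = \left(\frac{1}{3} \cdot 2744\right)^{2} - 15083 = \left(\frac{2744}{3}\right)^{2} - 15083 = \frac{7529536}{9} - 15083 = \frac{7393789}{9}$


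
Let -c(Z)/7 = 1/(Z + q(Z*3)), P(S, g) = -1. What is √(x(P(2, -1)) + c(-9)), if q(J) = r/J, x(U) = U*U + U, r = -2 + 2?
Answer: √7/3 ≈ 0.88192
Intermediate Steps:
r = 0
x(U) = U + U² (x(U) = U² + U = U + U²)
q(J) = 0 (q(J) = 0/J = 0)
c(Z) = -7/Z (c(Z) = -7/(Z + 0) = -7/Z)
√(x(P(2, -1)) + c(-9)) = √(-(1 - 1) - 7/(-9)) = √(-1*0 - 7*(-⅑)) = √(0 + 7/9) = √(7/9) = √7/3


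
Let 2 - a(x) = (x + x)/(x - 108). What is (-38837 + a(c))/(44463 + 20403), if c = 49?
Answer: -2291167/3827094 ≈ -0.59867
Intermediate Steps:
a(x) = 2 - 2*x/(-108 + x) (a(x) = 2 - (x + x)/(x - 108) = 2 - 2*x/(-108 + x))
(-38837 + a(c))/(44463 + 20403) = (-38837 - 216/(-108 + 49))/(44463 + 20403) = (-38837 - 216/(-59))/64866 = (-38837 - 216*(-1/59))*(1/64866) = (-38837 + 216/59)*(1/64866) = -2291167/59*1/64866 = -2291167/3827094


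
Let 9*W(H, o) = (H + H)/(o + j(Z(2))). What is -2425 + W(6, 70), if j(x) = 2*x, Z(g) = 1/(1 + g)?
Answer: -128524/53 ≈ -2425.0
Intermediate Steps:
W(H, o) = 2*H/(9*(⅔ + o)) (W(H, o) = ((H + H)/(o + 2/(1 + 2)))/9 = ((2*H)/(o + 2/3))/9 = ((2*H)/(o + 2*(⅓)))/9 = ((2*H)/(o + ⅔))/9 = ((2*H)/(⅔ + o))/9 = (2*H/(⅔ + o))/9 = 2*H/(9*(⅔ + o)))
-2425 + W(6, 70) = -2425 + (⅔)*6/(2 + 3*70) = -2425 + (⅔)*6/(2 + 210) = -2425 + (⅔)*6/212 = -2425 + (⅔)*6*(1/212) = -2425 + 1/53 = -128524/53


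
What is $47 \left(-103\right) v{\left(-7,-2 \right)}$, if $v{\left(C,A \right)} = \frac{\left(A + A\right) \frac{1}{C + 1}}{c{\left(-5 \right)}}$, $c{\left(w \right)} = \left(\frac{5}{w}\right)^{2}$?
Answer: $- \frac{9682}{3} \approx -3227.3$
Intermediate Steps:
$c{\left(w \right)} = \frac{25}{w^{2}}$
$v{\left(C,A \right)} = \frac{2 A}{1 + C}$ ($v{\left(C,A \right)} = \frac{\left(A + A\right) \frac{1}{C + 1}}{25 \cdot \frac{1}{25}} = \frac{2 A \frac{1}{1 + C}}{25 \cdot \frac{1}{25}} = \frac{2 A \frac{1}{1 + C}}{1} = \frac{2 A}{1 + C} 1 = \frac{2 A}{1 + C}$)
$47 \left(-103\right) v{\left(-7,-2 \right)} = 47 \left(-103\right) 2 \left(-2\right) \frac{1}{1 - 7} = - 4841 \cdot 2 \left(-2\right) \frac{1}{-6} = - 4841 \cdot 2 \left(-2\right) \left(- \frac{1}{6}\right) = \left(-4841\right) \frac{2}{3} = - \frac{9682}{3}$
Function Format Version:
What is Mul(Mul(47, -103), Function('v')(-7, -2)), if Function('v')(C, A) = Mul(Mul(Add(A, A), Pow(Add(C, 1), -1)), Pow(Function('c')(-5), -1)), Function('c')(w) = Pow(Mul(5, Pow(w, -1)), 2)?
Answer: Rational(-9682, 3) ≈ -3227.3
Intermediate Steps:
Function('c')(w) = Mul(25, Pow(w, -2))
Function('v')(C, A) = Mul(2, A, Pow(Add(1, C), -1)) (Function('v')(C, A) = Mul(Mul(Add(A, A), Pow(Add(C, 1), -1)), Pow(Mul(25, Pow(-5, -2)), -1)) = Mul(Mul(Mul(2, A), Pow(Add(1, C), -1)), Pow(Mul(25, Rational(1, 25)), -1)) = Mul(Mul(2, A, Pow(Add(1, C), -1)), Pow(1, -1)) = Mul(Mul(2, A, Pow(Add(1, C), -1)), 1) = Mul(2, A, Pow(Add(1, C), -1)))
Mul(Mul(47, -103), Function('v')(-7, -2)) = Mul(Mul(47, -103), Mul(2, -2, Pow(Add(1, -7), -1))) = Mul(-4841, Mul(2, -2, Pow(-6, -1))) = Mul(-4841, Mul(2, -2, Rational(-1, 6))) = Mul(-4841, Rational(2, 3)) = Rational(-9682, 3)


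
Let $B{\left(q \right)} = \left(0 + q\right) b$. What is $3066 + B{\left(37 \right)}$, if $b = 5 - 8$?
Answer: $2955$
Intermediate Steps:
$b = -3$ ($b = 5 - 8 = -3$)
$B{\left(q \right)} = - 3 q$ ($B{\left(q \right)} = \left(0 + q\right) \left(-3\right) = q \left(-3\right) = - 3 q$)
$3066 + B{\left(37 \right)} = 3066 - 111 = 2955$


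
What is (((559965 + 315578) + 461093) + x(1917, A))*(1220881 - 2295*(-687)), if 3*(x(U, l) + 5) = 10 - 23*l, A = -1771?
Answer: 3777280179752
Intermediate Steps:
x(U, l) = -5/3 - 23*l/3 (x(U, l) = -5 + (10 - 23*l)/3 = -5 + (10/3 - 23*l/3) = -5/3 - 23*l/3)
(((559965 + 315578) + 461093) + x(1917, A))*(1220881 - 2295*(-687)) = (((559965 + 315578) + 461093) + (-5/3 - 23/3*(-1771)))*(1220881 - 2295*(-687)) = ((875543 + 461093) + (-5/3 + 40733/3))*(1220881 + 1576665) = (1336636 + 13576)*2797546 = 1350212*2797546 = 3777280179752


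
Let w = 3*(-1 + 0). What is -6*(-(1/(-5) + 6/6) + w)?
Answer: 114/5 ≈ 22.800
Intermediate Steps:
w = -3 (w = 3*(-1) = -3)
-6*(-(1/(-5) + 6/6) + w) = -6*(-(1/(-5) + 6/6) - 3) = -6*(-(1*(-⅕) + 6*(⅙)) - 3) = -6*(-(-⅕ + 1) - 3) = -6*(-1*⅘ - 3) = -6*(-⅘ - 3) = -6*(-19/5) = 114/5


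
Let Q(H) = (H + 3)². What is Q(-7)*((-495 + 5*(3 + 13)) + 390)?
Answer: -400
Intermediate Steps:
Q(H) = (3 + H)²
Q(-7)*((-495 + 5*(3 + 13)) + 390) = (3 - 7)²*((-495 + 5*(3 + 13)) + 390) = (-4)²*((-495 + 5*16) + 390) = 16*((-495 + 80) + 390) = 16*(-415 + 390) = 16*(-25) = -400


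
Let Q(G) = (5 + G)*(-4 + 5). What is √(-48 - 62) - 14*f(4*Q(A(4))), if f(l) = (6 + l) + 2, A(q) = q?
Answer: -616 + I*√110 ≈ -616.0 + 10.488*I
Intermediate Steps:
Q(G) = 5 + G (Q(G) = (5 + G)*1 = 5 + G)
f(l) = 8 + l
√(-48 - 62) - 14*f(4*Q(A(4))) = √(-48 - 62) - 14*(8 + 4*(5 + 4)) = √(-110) - 14*(8 + 4*9) = I*√110 - 14*(8 + 36) = I*√110 - 14*44 = I*√110 - 616 = -616 + I*√110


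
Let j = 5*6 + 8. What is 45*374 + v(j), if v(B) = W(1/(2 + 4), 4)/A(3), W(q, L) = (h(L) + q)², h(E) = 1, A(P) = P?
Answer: 1817689/108 ≈ 16830.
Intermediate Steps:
W(q, L) = (1 + q)²
j = 38 (j = 30 + 8 = 38)
v(B) = 49/108 (v(B) = (1 + 1/(2 + 4))²/3 = (1 + 1/6)²*(⅓) = (1 + ⅙)²*(⅓) = (7/6)²*(⅓) = (49/36)*(⅓) = 49/108)
45*374 + v(j) = 45*374 + 49/108 = 16830 + 49/108 = 1817689/108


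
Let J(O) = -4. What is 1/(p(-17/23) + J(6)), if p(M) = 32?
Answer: 1/28 ≈ 0.035714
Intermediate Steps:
1/(p(-17/23) + J(6)) = 1/(32 - 4) = 1/28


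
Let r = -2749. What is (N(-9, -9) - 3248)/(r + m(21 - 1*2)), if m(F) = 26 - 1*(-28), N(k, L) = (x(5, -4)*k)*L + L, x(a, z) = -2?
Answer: 3419/2695 ≈ 1.2686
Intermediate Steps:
N(k, L) = L - 2*L*k (N(k, L) = (-2*k)*L + L = -2*L*k + L = L - 2*L*k)
m(F) = 54 (m(F) = 26 + 28 = 54)
(N(-9, -9) - 3248)/(r + m(21 - 1*2)) = (-9*(1 - 2*(-9)) - 3248)/(-2749 + 54) = (-9*(1 + 18) - 3248)/(-2695) = (-9*19 - 3248)*(-1/2695) = (-171 - 3248)*(-1/2695) = -3419*(-1/2695) = 3419/2695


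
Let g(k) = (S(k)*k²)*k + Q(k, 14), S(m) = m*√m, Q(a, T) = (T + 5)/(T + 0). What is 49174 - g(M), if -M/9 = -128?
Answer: 688417/14 - 42268920643584*√2 ≈ -5.9777e+13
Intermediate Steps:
Q(a, T) = (5 + T)/T
M = 1152 (M = -9*(-128) = 1152)
S(m) = m^(3/2)
g(k) = 19/14 + k^(9/2) (g(k) = (k^(3/2)*k²)*k + (5 + 14)/14 = k^(7/2)*k + (1/14)*19 = k^(9/2) + 19/14 = 19/14 + k^(9/2))
49174 - g(M) = 49174 - (19/14 + 1152^(9/2)) = 49174 - (19/14 + 42268920643584*√2) = 49174 + (-19/14 - 42268920643584*√2) = 688417/14 - 42268920643584*√2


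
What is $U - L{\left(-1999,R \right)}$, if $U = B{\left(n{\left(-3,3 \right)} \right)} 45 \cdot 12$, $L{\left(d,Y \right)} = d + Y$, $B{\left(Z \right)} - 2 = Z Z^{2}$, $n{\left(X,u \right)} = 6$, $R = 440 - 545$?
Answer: $119824$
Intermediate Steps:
$R = -105$
$B{\left(Z \right)} = 2 + Z^{3}$ ($B{\left(Z \right)} = 2 + Z Z^{2} = 2 + Z^{3}$)
$L{\left(d,Y \right)} = Y + d$
$U = 117720$ ($U = \left(2 + 6^{3}\right) 45 \cdot 12 = \left(2 + 216\right) 45 \cdot 12 = 218 \cdot 45 \cdot 12 = 9810 \cdot 12 = 117720$)
$U - L{\left(-1999,R \right)} = 117720 - \left(-105 - 1999\right) = 117720 - -2104 = 117720 + 2104 = 119824$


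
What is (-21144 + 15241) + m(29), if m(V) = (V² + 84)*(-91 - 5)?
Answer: -94703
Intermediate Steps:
m(V) = -8064 - 96*V² (m(V) = (84 + V²)*(-96) = -8064 - 96*V²)
(-21144 + 15241) + m(29) = (-21144 + 15241) + (-8064 - 96*29²) = -5903 + (-8064 - 96*841) = -5903 + (-8064 - 80736) = -5903 - 88800 = -94703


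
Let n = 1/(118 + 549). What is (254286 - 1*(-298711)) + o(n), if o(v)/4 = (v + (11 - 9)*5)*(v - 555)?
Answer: 236144292477/444889 ≈ 5.3079e+5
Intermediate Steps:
n = 1/667 ≈ 0.0014993
o(v) = 4*(-555 + v)*(10 + v) (o(v) = 4*((v + (11 - 9)*5)*(v - 555)) = 4*((v + 2*5)*(-555 + v)) = 4*((v + 10)*(-555 + v)) = 4*((10 + v)*(-555 + v)) = 4*((-555 + v)*(10 + v)) = 4*(-555 + v)*(10 + v))
(254286 - 1*(-298711)) + o(n) = (254286 - 1*(-298711)) + (-22200 - 2180*1/667 + 4*(1/667)²) = (254286 + 298711) + (-22200 - 2180/667 + 4*(1/444889)) = 552997 + (-22200 - 2180/667 + 4/444889) = 552997 - 9877989856/444889 = 236144292477/444889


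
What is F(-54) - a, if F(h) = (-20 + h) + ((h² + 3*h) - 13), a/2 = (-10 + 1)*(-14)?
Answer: 2415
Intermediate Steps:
a = 252 (a = 2*((-10 + 1)*(-14)) = 2*(-9*(-14)) = 2*126 = 252)
F(h) = -33 + h² + 4*h (F(h) = (-20 + h) + (-13 + h² + 3*h) = -33 + h² + 4*h)
F(-54) - a = (-33 + (-54)² + 4*(-54)) - 1*252 = (-33 + 2916 - 216) - 252 = 2667 - 252 = 2415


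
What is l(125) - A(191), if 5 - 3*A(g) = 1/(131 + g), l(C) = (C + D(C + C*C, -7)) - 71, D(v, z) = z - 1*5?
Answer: 38963/966 ≈ 40.334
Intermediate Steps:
D(v, z) = -5 + z (D(v, z) = z - 5 = -5 + z)
l(C) = -83 + C (l(C) = (C + (-5 - 7)) - 71 = (C - 12) - 71 = (-12 + C) - 71 = -83 + C)
A(g) = 5/3 - 1/(3*(131 + g))
l(125) - A(191) = (-83 + 125) - (654 + 5*191)/(3*(131 + 191)) = 42 - (654 + 955)/(3*322) = 42 - 1609/(3*322) = 42 - 1*1609/966 = 42 - 1609/966 = 38963/966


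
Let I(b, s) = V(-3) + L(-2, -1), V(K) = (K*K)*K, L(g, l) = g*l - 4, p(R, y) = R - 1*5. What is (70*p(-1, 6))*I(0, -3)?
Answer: 12180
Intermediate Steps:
p(R, y) = -5 + R (p(R, y) = R - 5 = -5 + R)
L(g, l) = -4 + g*l
V(K) = K³ (V(K) = K²*K = K³)
I(b, s) = -29 (I(b, s) = (-3)³ + (-4 - 2*(-1)) = -27 + (-4 + 2) = -27 - 2 = -29)
(70*p(-1, 6))*I(0, -3) = (70*(-5 - 1))*(-29) = (70*(-6))*(-29) = -420*(-29) = 12180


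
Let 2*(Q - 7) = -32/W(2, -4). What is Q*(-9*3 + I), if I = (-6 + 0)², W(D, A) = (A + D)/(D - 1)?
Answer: 135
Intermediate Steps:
W(D, A) = (A + D)/(-1 + D)
Q = 15 (Q = 7 + (-32/((-4 + 2)/(-1 + 2)))/2 = 7 + (-32/(-2/1))/2 = 7 + (-32/(1*(-2)))/2 = 7 + (-32/(-2))/2 = 7 + (-32*(-1)/2)/2 = 7 + (-32*(-½))/2 = 7 + (½)*16 = 7 + 8 = 15)
I = 36 (I = (-6)² = 36)
Q*(-9*3 + I) = 15*(-9*3 + 36) = 15*(-27 + 36) = 15*9 = 135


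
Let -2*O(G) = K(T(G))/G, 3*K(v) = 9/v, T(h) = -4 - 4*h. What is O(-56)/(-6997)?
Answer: -3/172406080 ≈ -1.7401e-8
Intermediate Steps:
K(v) = 3/v (K(v) = (9/v)/3 = 3/v)
O(G) = -3/(2*G*(-4 - 4*G)) (O(G) = -3/(-4 - 4*G)/(2*G) = -3/(2*G*(-4 - 4*G)))
O(-56)/(-6997) = ((3/8)/(-56*(1 - 56)))/(-6997) = ((3/8)*(-1/56)/(-55))*(-1/6997) = ((3/8)*(-1/56)*(-1/55))*(-1/6997) = (3/24640)*(-1/6997) = -3/172406080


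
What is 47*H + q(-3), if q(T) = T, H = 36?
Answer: 1689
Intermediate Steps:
47*H + q(-3) = 47*36 - 3 = 1692 - 3 = 1689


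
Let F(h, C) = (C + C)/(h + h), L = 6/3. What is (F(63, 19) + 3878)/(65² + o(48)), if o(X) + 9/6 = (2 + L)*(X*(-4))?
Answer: 488666/435393 ≈ 1.1224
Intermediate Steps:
L = 2 (L = 6*(⅓) = 2)
F(h, C) = C/h (F(h, C) = (2*C)/((2*h)) = (2*C)*(1/(2*h)) = C/h)
o(X) = -3/2 - 16*X (o(X) = -3/2 + (2 + 2)*(X*(-4)) = -3/2 + 4*(-4*X) = -3/2 - 16*X)
(F(63, 19) + 3878)/(65² + o(48)) = (19/63 + 3878)/(65² + (-3/2 - 16*48)) = (19*(1/63) + 3878)/(4225 + (-3/2 - 768)) = (19/63 + 3878)/(4225 - 1539/2) = 244333/(63*(6911/2)) = (244333/63)*(2/6911) = 488666/435393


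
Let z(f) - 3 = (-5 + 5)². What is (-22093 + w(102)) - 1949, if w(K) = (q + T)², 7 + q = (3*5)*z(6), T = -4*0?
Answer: -22598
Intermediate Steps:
z(f) = 3 (z(f) = 3 + (-5 + 5)² = 3 + 0² = 3 + 0 = 3)
T = 0
q = 38 (q = -7 + (3*5)*3 = -7 + 15*3 = -7 + 45 = 38)
w(K) = 1444 (w(K) = (38 + 0)² = 38² = 1444)
(-22093 + w(102)) - 1949 = (-22093 + 1444) - 1949 = -20649 - 1949 = -22598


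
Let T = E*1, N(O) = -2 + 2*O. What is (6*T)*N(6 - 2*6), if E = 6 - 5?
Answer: -84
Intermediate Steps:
E = 1
T = 1 (T = 1*1 = 1)
(6*T)*N(6 - 2*6) = (6*1)*(-2 + 2*(6 - 2*6)) = 6*(-2 + 2*(6 - 12)) = 6*(-2 + 2*(-6)) = 6*(-2 - 12) = 6*(-14) = -84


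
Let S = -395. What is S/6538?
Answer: -395/6538 ≈ -0.060416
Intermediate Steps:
S/6538 = -395/6538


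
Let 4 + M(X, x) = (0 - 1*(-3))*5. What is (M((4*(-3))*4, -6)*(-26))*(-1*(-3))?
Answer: -858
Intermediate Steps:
M(X, x) = 11 (M(X, x) = -4 + (0 - 1*(-3))*5 = -4 + (0 + 3)*5 = -4 + 3*5 = -4 + 15 = 11)
(M((4*(-3))*4, -6)*(-26))*(-1*(-3)) = (11*(-26))*(-1*(-3)) = -286*3 = -858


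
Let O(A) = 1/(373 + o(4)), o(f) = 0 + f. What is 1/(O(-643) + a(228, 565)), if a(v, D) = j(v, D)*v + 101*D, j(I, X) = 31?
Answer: 377/24178142 ≈ 1.5593e-5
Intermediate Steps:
o(f) = f
a(v, D) = 31*v + 101*D
O(A) = 1/377 (O(A) = 1/(373 + 4) = 1/377)
1/(O(-643) + a(228, 565)) = 1/(1/377 + (31*228 + 101*565)) = 1/(1/377 + (7068 + 57065)) = 1/(1/377 + 64133) = 1/(24178142/377) = 377/24178142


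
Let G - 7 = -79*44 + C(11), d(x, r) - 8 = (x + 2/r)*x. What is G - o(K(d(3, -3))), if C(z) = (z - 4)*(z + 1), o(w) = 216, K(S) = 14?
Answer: -3601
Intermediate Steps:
d(x, r) = 8 + x*(x + 2/r) (d(x, r) = 8 + (x + 2/r)*x = 8 + x*(x + 2/r))
C(z) = (1 + z)*(-4 + z) (C(z) = (-4 + z)*(1 + z) = (1 + z)*(-4 + z))
G = -3385 (G = 7 + (-79*44 + (-4 + 11² - 3*11)) = 7 + (-3476 + (-4 + 121 - 33)) = 7 + (-3476 + 84) = 7 - 3392 = -3385)
G - o(K(d(3, -3))) = -3385 - 1*216 = -3385 - 216 = -3601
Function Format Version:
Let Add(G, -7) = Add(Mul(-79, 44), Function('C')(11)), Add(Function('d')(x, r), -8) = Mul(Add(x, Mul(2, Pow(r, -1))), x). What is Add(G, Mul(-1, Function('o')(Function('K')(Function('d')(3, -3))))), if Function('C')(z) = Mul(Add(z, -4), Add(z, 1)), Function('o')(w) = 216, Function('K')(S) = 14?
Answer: -3601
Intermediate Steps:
Function('d')(x, r) = Add(8, Mul(x, Add(x, Mul(2, Pow(r, -1))))) (Function('d')(x, r) = Add(8, Mul(Add(x, Mul(2, Pow(r, -1))), x)) = Add(8, Mul(x, Add(x, Mul(2, Pow(r, -1))))))
Function('C')(z) = Mul(Add(1, z), Add(-4, z)) (Function('C')(z) = Mul(Add(-4, z), Add(1, z)) = Mul(Add(1, z), Add(-4, z)))
G = -3385 (G = Add(7, Add(Mul(-79, 44), Add(-4, Pow(11, 2), Mul(-3, 11)))) = Add(7, Add(-3476, Add(-4, 121, -33))) = Add(7, Add(-3476, 84)) = Add(7, -3392) = -3385)
Add(G, Mul(-1, Function('o')(Function('K')(Function('d')(3, -3))))) = Add(-3385, Mul(-1, 216)) = Add(-3385, -216) = -3601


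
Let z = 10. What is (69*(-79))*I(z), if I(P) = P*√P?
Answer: -54510*√10 ≈ -1.7238e+5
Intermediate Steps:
I(P) = P^(3/2)
(69*(-79))*I(z) = (69*(-79))*10^(3/2) = -54510*√10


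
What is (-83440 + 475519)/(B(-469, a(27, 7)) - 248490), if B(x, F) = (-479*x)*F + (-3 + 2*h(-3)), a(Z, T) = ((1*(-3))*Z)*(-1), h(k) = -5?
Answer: 392079/17948228 ≈ 0.021845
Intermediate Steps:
a(Z, T) = 3*Z (a(Z, T) = -3*Z*(-1) = 3*Z)
B(x, F) = -13 - 479*F*x (B(x, F) = (-479*x)*F + (-3 + 2*(-5)) = -479*F*x + (-3 - 10) = -479*F*x - 13 = -13 - 479*F*x)
(-83440 + 475519)/(B(-469, a(27, 7)) - 248490) = (-83440 + 475519)/((-13 - 479*3*27*(-469)) - 248490) = 392079/((-13 - 479*81*(-469)) - 248490) = 392079/((-13 + 18196731) - 248490) = 392079/(18196718 - 248490) = 392079/17948228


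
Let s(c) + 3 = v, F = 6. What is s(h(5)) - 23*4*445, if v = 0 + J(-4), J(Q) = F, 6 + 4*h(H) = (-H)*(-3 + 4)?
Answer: -40937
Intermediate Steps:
h(H) = -3/2 - H/4 (h(H) = -3/2 + ((-H)*(-3 + 4))/4 = -3/2 + (-H*1)/4 = -3/2 + (-H)/4 = -3/2 - H/4)
J(Q) = 6
v = 6 (v = 0 + 6 = 6)
s(c) = 3 (s(c) = -3 + 6 = 3)
s(h(5)) - 23*4*445 = 3 - 23*4*445 = 3 - 92*445 = 3 - 40940 = -40937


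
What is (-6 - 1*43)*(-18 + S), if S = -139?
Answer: 7693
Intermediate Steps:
(-6 - 1*43)*(-18 + S) = (-6 - 1*43)*(-18 - 139) = (-6 - 43)*(-157) = -49*(-157) = 7693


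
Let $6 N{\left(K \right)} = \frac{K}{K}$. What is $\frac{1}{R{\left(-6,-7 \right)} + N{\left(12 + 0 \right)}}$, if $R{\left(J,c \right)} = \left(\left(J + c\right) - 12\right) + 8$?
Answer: $- \frac{6}{101} \approx -0.059406$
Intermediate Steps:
$R{\left(J,c \right)} = -4 + J + c$ ($R{\left(J,c \right)} = \left(-12 + J + c\right) + 8 = -4 + J + c$)
$N{\left(K \right)} = \frac{1}{6}$ ($N{\left(K \right)} = \frac{K \frac{1}{K}}{6} = \frac{1}{6} \cdot 1 = \frac{1}{6}$)
$\frac{1}{R{\left(-6,-7 \right)} + N{\left(12 + 0 \right)}} = \frac{1}{\left(-4 - 6 - 7\right) + \frac{1}{6}} = \frac{1}{-17 + \frac{1}{6}} = \frac{1}{- \frac{101}{6}} = - \frac{6}{101}$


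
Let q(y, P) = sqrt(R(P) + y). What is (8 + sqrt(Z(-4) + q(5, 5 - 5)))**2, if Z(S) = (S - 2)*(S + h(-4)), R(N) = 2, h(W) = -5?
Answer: (8 + sqrt(54 + sqrt(7)))**2 ≈ 241.07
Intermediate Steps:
q(y, P) = sqrt(2 + y)
Z(S) = (-5 + S)*(-2 + S) (Z(S) = (S - 2)*(S - 5) = (-2 + S)*(-5 + S) = (-5 + S)*(-2 + S))
(8 + sqrt(Z(-4) + q(5, 5 - 5)))**2 = (8 + sqrt((10 + (-4)**2 - 7*(-4)) + sqrt(2 + 5)))**2 = (8 + sqrt((10 + 16 + 28) + sqrt(7)))**2 = (8 + sqrt(54 + sqrt(7)))**2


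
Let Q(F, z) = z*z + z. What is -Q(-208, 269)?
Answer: -72630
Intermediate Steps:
Q(F, z) = z + z² (Q(F, z) = z² + z = z + z²)
-Q(-208, 269) = -269*(1 + 269) = -269*270 = -1*72630 = -72630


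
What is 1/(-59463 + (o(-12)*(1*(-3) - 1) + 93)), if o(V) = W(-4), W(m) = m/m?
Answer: -1/59374 ≈ -1.6842e-5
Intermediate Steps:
W(m) = 1
o(V) = 1
1/(-59463 + (o(-12)*(1*(-3) - 1) + 93)) = 1/(-59463 + (1*(1*(-3) - 1) + 93)) = 1/(-59463 + (1*(-3 - 1) + 93)) = 1/(-59463 + (1*(-4) + 93)) = 1/(-59463 + (-4 + 93)) = 1/(-59463 + 89) = 1/(-59374) = -1/59374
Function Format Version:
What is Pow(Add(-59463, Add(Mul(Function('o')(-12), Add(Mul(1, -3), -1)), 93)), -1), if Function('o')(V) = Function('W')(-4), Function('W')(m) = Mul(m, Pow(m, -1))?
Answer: Rational(-1, 59374) ≈ -1.6842e-5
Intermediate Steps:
Function('W')(m) = 1
Function('o')(V) = 1
Pow(Add(-59463, Add(Mul(Function('o')(-12), Add(Mul(1, -3), -1)), 93)), -1) = Pow(Add(-59463, Add(Mul(1, Add(Mul(1, -3), -1)), 93)), -1) = Pow(Add(-59463, Add(Mul(1, Add(-3, -1)), 93)), -1) = Pow(Add(-59463, Add(Mul(1, -4), 93)), -1) = Pow(Add(-59463, Add(-4, 93)), -1) = Pow(Add(-59463, 89), -1) = Pow(-59374, -1) = Rational(-1, 59374)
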